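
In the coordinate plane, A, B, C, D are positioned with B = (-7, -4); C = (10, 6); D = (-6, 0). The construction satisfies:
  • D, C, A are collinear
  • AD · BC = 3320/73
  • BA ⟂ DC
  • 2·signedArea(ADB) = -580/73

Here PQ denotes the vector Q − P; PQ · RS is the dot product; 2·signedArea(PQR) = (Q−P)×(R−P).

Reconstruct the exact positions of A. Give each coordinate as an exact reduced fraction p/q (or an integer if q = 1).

1. A_x = -598/73  [D, C, A are collinear ∩ BA ⟂ DC]
2. A_y = -60/73  [D, C, A are collinear ∩ BA ⟂ DC]
   → A = (-598/73, -60/73)

A = (-598/73, -60/73)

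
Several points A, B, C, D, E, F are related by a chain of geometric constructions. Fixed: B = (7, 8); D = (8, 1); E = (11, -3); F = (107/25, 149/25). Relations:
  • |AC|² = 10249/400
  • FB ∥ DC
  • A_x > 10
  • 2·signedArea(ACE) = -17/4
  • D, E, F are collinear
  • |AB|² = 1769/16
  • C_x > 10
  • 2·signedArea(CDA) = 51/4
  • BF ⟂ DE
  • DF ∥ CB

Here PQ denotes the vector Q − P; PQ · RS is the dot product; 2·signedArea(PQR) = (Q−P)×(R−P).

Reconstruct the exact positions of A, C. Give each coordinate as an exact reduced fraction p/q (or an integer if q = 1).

A = (41/4, -2)
C = (268/25, 76/25)

1. C_x = 268/25  [DF ∥ CB ∩ FB ∥ DC]
2. C_y = 76/25  [DF ∥ CB ∩ FB ∥ DC]
   → C = (268/25, 76/25)
3. A_x = 41/4  [2·signedArea(ACE) = -17/4 ∩ 2·signedArea(CDA) = 51/4]
4. A_y = -2  [2·signedArea(ACE) = -17/4 ∩ 2·signedArea(CDA) = 51/4]
   → A = (41/4, -2)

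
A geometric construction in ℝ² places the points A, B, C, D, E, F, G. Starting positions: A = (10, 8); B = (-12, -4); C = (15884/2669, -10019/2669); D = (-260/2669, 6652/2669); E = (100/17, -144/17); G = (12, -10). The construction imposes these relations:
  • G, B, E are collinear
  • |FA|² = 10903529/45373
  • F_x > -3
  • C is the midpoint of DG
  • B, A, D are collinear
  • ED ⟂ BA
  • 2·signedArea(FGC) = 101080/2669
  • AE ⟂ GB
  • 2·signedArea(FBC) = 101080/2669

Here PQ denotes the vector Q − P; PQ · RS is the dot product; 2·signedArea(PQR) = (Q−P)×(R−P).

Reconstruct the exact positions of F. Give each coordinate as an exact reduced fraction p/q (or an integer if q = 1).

1. F_x = -5468/2669  [2·signedArea(FBC) = 101080/2669 ∩ 2·signedArea(FGC) = 101080/2669]
2. F_y = -4681/2669  [2·signedArea(FBC) = 101080/2669 ∩ 2·signedArea(FGC) = 101080/2669]
   → F = (-5468/2669, -4681/2669)

F = (-5468/2669, -4681/2669)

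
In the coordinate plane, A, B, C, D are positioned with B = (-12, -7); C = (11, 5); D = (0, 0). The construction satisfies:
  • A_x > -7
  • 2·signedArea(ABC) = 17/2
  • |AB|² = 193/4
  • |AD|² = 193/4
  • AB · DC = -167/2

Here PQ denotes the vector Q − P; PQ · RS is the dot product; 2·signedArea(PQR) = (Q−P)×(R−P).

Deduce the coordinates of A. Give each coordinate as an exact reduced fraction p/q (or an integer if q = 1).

A = (-6, -7/2)

1. A_x = -6  [2·signedArea(ABC) = 17/2 ∩ AB · DC = -167/2]
2. A_y = -7/2  [2·signedArea(ABC) = 17/2 ∩ AB · DC = -167/2]
   → A = (-6, -7/2)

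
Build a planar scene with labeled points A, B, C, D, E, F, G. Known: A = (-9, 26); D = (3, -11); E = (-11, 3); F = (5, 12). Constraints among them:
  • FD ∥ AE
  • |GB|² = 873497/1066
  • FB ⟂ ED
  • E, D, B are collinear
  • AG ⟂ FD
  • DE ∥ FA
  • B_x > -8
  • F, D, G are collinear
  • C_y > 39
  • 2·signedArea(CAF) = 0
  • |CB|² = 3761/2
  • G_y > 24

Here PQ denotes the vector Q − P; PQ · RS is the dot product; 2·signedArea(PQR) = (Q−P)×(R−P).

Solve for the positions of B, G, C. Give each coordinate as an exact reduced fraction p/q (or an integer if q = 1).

B = (-15/2, -1/2)
C = (-23, 40)
G = (3253/533, 13158/533)

1. B_x = -15/2  [E, D, B are collinear ∩ FB ⟂ ED]
2. B_y = -1/2  [E, D, B are collinear ∩ FB ⟂ ED]
   → B = (-15/2, -1/2)
3. G_x = 3253/533  [F, D, G are collinear ∩ AG ⟂ FD]
4. G_y = 13158/533  [F, D, G are collinear ∩ AG ⟂ FD]
   → G = (3253/533, 13158/533)
5. C_x = -23  [line 14·x + 14·y + -238 = 0 ∩ |CB|² = 3761/2]
6. C_y = 40  [line 14·x + 14·y + -238 = 0 ∩ |CB|² = 3761/2]
   → C = (-23, 40)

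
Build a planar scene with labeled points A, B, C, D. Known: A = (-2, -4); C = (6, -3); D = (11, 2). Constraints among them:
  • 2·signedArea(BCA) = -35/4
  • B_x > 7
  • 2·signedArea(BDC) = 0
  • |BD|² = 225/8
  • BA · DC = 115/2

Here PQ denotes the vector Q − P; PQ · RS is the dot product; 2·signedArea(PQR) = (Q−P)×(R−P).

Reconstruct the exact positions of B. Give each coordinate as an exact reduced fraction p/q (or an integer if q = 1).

1. B_x = 29/4  [2·signedArea(BDC) = 0 ∩ 2·signedArea(BCA) = -35/4]
2. B_y = -7/4  [2·signedArea(BDC) = 0 ∩ 2·signedArea(BCA) = -35/4]
   → B = (29/4, -7/4)

B = (29/4, -7/4)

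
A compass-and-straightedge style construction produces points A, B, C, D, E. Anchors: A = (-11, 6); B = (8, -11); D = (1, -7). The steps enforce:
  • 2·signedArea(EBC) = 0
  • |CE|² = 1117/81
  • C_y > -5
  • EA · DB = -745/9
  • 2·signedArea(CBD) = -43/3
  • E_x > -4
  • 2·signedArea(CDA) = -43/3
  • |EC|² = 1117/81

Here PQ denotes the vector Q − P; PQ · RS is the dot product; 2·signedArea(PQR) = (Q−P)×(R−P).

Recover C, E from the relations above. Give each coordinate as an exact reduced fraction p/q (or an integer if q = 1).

1. C_x = -2/3  [2·signedArea(CBD) = -43/3 ∩ 2·signedArea(CDA) = -43/3]
2. C_y = -4  [2·signedArea(CBD) = -43/3 ∩ 2·signedArea(CDA) = -43/3]
   → C = (-2/3, -4)
3. E_x = -32/9  [2·signedArea(EBC) = 0 ∩ EA · DB = -745/9]
4. E_y = -5/3  [2·signedArea(EBC) = 0 ∩ EA · DB = -745/9]
   → E = (-32/9, -5/3)

C = (-2/3, -4)
E = (-32/9, -5/3)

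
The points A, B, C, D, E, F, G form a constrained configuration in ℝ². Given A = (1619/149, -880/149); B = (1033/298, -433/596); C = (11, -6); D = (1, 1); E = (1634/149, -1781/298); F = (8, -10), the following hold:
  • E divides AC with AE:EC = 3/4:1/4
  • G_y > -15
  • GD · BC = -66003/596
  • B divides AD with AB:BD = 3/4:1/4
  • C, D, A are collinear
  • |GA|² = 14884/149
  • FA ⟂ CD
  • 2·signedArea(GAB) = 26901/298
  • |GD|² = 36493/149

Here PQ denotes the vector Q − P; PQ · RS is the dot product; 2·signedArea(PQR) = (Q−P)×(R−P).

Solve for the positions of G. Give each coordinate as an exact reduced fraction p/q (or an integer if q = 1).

1. G_x = 765/149  [2·signedArea(GAB) = 26901/298 ∩ GD · BC = -66003/596]
2. G_y = -2100/149  [2·signedArea(GAB) = 26901/298 ∩ GD · BC = -66003/596]
   → G = (765/149, -2100/149)

G = (765/149, -2100/149)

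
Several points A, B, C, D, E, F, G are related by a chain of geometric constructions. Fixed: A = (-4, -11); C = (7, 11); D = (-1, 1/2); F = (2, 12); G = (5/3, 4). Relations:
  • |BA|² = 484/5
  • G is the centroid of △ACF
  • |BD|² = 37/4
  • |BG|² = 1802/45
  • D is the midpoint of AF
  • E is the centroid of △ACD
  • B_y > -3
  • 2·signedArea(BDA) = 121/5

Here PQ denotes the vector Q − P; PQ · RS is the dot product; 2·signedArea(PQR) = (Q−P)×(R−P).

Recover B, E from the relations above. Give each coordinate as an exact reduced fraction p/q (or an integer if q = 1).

1. B_x = 2/5  [line 23/2·x + -3·y + -56/5 = 0 ∩ |BA|² = 484/5]
2. B_y = -11/5  [line 23/2·x + -3·y + -56/5 = 0 ∩ |BA|² = 484/5]
   → B = (2/5, -11/5)
3. E_x = 2/3  [E is the centroid of △ACD]
4. E_y = 1/6  [E is the centroid of △ACD]
   → E = (2/3, 1/6)

B = (2/5, -11/5)
E = (2/3, 1/6)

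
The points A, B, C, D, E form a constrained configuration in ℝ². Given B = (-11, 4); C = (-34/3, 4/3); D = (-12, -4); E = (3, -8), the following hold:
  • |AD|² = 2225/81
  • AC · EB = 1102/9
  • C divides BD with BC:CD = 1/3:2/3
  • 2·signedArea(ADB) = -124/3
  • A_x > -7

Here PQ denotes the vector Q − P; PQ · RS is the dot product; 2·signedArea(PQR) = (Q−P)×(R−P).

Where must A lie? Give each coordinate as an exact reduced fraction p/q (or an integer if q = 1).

A = (-61/9, -32/9)

1. A_x = -61/9  [AC · EB = 1102/9 ∩ 2·signedArea(ADB) = -124/3]
2. A_y = -32/9  [AC · EB = 1102/9 ∩ 2·signedArea(ADB) = -124/3]
   → A = (-61/9, -32/9)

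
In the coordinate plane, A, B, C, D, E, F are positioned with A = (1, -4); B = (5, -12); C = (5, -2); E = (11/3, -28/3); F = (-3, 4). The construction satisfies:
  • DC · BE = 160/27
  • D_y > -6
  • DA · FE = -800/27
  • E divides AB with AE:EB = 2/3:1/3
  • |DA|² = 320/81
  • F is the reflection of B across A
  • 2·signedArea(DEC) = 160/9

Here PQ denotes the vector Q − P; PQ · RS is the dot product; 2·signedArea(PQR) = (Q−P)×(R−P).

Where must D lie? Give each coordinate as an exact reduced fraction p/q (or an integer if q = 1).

1. D_x = 17/9  [DA · FE = -800/27 ∩ 2·signedArea(DEC) = 160/9]
2. D_y = -52/9  [DA · FE = -800/27 ∩ 2·signedArea(DEC) = 160/9]
   → D = (17/9, -52/9)

D = (17/9, -52/9)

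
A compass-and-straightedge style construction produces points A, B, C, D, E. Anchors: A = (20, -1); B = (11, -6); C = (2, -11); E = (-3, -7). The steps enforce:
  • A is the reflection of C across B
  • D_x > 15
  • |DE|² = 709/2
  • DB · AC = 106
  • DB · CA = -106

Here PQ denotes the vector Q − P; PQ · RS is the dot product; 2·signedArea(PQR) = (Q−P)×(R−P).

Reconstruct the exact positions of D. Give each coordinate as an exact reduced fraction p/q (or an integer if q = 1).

D = (31/2, -7/2)

1. D_x = 31/2  [line 18·x + 10·y + -244 = 0 ∩ |DE|² = 709/2]
2. D_y = -7/2  [line 18·x + 10·y + -244 = 0 ∩ |DE|² = 709/2]
   → D = (31/2, -7/2)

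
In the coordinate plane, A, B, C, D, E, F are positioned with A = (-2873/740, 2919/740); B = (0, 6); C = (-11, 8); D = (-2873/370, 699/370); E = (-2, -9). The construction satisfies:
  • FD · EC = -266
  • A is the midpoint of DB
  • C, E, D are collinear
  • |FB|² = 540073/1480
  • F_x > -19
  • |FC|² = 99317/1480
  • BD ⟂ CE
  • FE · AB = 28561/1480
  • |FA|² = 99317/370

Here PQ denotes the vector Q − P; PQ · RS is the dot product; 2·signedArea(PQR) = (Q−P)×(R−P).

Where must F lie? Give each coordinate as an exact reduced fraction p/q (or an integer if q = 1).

F = (-13407/740, 8921/740)

1. F_x = -13407/740  [FE · AB = 28561/1480 ∩ FD · EC = -266]
2. F_y = 8921/740  [FE · AB = 28561/1480 ∩ FD · EC = -266]
   → F = (-13407/740, 8921/740)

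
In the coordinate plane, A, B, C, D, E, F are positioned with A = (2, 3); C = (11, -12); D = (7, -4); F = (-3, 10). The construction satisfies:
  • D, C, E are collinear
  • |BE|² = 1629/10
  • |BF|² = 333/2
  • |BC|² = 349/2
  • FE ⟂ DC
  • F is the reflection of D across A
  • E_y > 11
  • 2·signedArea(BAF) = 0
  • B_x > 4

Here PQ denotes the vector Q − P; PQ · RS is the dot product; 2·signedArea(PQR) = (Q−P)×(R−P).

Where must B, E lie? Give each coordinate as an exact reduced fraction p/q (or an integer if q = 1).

B = (9/2, -1/2)
E = (-3/5, 56/5)

1. B_x = 9/2  [line -7·x + -5·y + 29 = 0 ∩ |BF|² = 333/2]
2. B_y = -1/2  [line -7·x + -5·y + 29 = 0 ∩ |BF|² = 333/2]
   → B = (9/2, -1/2)
3. E_x = -3/5  [D, C, E are collinear ∩ FE ⟂ DC]
4. E_y = 56/5  [D, C, E are collinear ∩ FE ⟂ DC]
   → E = (-3/5, 56/5)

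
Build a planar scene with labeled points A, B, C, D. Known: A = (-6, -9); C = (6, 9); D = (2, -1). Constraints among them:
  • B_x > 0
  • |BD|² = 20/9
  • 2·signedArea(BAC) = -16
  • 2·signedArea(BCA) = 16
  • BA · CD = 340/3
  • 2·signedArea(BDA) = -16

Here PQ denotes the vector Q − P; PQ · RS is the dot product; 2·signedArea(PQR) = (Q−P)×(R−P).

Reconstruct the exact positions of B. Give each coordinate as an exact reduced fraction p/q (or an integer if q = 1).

B = (2/3, -1/3)

1. B_x = 2/3  [2·signedArea(BDA) = -16 ∩ 2·signedArea(BAC) = -16]
2. B_y = -1/3  [2·signedArea(BDA) = -16 ∩ 2·signedArea(BAC) = -16]
   → B = (2/3, -1/3)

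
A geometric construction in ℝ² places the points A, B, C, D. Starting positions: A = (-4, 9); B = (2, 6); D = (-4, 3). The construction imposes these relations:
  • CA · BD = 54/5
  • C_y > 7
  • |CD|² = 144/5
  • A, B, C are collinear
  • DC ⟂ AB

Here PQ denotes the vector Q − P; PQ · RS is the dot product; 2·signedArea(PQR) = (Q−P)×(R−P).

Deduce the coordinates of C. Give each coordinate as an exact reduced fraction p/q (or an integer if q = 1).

C = (-8/5, 39/5)

1. C_x = -8/5  [A, B, C are collinear ∩ DC ⟂ AB]
2. C_y = 39/5  [A, B, C are collinear ∩ DC ⟂ AB]
   → C = (-8/5, 39/5)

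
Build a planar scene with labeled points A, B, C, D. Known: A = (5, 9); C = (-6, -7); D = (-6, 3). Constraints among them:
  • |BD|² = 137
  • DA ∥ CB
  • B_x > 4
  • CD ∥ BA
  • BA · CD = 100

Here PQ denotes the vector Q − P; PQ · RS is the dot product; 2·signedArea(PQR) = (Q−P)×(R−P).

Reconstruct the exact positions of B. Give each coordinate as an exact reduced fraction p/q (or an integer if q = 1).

B = (5, -1)

1. B_x = 5  [CD ∥ BA ∩ DA ∥ CB]
2. B_y = -1  [CD ∥ BA ∩ DA ∥ CB]
   → B = (5, -1)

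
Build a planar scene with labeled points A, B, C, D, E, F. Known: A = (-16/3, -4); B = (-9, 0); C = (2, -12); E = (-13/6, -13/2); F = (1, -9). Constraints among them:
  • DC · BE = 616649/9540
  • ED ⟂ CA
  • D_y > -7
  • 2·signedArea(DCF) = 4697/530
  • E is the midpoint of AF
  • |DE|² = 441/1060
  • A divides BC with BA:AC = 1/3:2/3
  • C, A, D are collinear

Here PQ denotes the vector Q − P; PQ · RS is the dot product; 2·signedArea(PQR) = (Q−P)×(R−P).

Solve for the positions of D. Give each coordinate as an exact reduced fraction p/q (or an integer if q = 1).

D = (-4201/1590, -1838/265)

1. D_x = -4201/1590  [C, A, D are collinear ∩ ED ⟂ CA]
2. D_y = -1838/265  [C, A, D are collinear ∩ ED ⟂ CA]
   → D = (-4201/1590, -1838/265)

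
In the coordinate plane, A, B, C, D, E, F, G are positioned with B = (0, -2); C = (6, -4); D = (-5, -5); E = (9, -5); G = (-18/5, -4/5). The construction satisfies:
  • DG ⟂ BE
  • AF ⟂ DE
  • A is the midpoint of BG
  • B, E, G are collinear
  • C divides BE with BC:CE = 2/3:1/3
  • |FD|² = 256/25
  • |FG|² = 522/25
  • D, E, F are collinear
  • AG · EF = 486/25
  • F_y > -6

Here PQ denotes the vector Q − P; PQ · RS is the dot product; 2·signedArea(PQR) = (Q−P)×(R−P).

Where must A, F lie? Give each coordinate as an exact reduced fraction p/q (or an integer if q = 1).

1. A_x = -9/5  [A is the midpoint of BG]
2. A_y = -7/5  [A is the midpoint of BG]
   → A = (-9/5, -7/5)
3. F_x = -9/5  [D, E, F are collinear ∩ AF ⟂ DE]
4. F_y = -5  [D, E, F are collinear ∩ AF ⟂ DE]
   → F = (-9/5, -5)

A = (-9/5, -7/5)
F = (-9/5, -5)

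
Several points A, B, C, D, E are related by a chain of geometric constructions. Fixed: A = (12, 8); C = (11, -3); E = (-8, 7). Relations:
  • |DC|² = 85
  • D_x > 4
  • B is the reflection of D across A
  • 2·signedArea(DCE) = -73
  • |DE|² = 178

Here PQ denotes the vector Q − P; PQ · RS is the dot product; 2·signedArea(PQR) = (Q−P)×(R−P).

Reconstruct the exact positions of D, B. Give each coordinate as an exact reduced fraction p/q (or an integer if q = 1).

1. D_x = 5  [line -10·x + -19·y + 126 = 0 ∩ |DE|² = 178]
2. D_y = 4  [line -10·x + -19·y + 126 = 0 ∩ |DE|² = 178]
   → D = (5, 4)
3. B_x = 19  [B is the reflection of D across A]
4. B_y = 12  [B is the reflection of D across A]
   → B = (19, 12)

B = (19, 12)
D = (5, 4)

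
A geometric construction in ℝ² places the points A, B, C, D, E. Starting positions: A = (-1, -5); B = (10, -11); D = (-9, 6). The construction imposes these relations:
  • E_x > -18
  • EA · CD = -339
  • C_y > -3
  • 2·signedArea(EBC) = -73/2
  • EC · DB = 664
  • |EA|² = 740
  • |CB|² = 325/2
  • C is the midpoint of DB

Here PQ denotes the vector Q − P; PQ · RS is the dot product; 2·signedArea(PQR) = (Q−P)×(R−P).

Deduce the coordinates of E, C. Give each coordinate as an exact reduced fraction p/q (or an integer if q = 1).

C = (1/2, -5/2)
E = (-17, 17)

1. C_x = 1/2  [C is the midpoint of DB]
2. C_y = -5/2  [C is the midpoint of DB]
   → C = (1/2, -5/2)
3. E_x = -17  [EC · DB = 664 ∩ 2·signedArea(EBC) = -73/2]
4. E_y = 17  [EC · DB = 664 ∩ 2·signedArea(EBC) = -73/2]
   → E = (-17, 17)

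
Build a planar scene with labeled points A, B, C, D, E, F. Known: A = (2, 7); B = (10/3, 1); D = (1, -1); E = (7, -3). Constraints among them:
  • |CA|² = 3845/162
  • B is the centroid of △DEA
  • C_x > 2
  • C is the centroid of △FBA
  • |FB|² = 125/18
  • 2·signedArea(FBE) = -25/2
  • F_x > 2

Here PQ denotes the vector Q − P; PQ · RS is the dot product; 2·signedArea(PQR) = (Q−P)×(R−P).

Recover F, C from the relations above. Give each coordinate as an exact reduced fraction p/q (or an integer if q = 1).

1. F_x = 5/2  [line 4·x + 11/3·y + -9/2 = 0 ∩ |FB|² = 125/18]
2. F_y = -3/2  [line 4·x + 11/3·y + -9/2 = 0 ∩ |FB|² = 125/18]
   → F = (5/2, -3/2)
3. C_x = 47/18  [C is the centroid of △FBA]
4. C_y = 13/6  [C is the centroid of △FBA]
   → C = (47/18, 13/6)

C = (47/18, 13/6)
F = (5/2, -3/2)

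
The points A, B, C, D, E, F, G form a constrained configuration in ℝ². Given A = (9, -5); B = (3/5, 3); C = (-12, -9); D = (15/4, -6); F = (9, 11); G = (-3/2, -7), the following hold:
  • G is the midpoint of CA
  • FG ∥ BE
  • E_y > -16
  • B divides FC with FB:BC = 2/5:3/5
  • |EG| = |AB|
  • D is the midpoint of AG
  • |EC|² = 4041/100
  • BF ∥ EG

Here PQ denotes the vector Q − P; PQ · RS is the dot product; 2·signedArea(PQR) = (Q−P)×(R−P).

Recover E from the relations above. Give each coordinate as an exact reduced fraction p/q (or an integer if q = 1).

1. E_x = -99/10  [BF ∥ EG ∩ FG ∥ BE]
2. E_y = -15  [BF ∥ EG ∩ FG ∥ BE]
   → E = (-99/10, -15)

E = (-99/10, -15)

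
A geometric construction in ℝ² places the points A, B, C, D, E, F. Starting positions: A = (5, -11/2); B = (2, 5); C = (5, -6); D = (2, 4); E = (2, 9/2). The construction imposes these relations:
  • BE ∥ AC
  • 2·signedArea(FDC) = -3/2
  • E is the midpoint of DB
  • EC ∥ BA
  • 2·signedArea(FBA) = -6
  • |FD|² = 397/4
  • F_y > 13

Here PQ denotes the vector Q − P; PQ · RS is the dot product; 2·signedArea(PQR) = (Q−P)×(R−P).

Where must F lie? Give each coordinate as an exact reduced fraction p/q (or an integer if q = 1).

F = (-1, 27/2)

1. F_x = -1  [2·signedArea(FDC) = -3/2 ∩ 2·signedArea(FBA) = -6]
2. F_y = 27/2  [2·signedArea(FDC) = -3/2 ∩ 2·signedArea(FBA) = -6]
   → F = (-1, 27/2)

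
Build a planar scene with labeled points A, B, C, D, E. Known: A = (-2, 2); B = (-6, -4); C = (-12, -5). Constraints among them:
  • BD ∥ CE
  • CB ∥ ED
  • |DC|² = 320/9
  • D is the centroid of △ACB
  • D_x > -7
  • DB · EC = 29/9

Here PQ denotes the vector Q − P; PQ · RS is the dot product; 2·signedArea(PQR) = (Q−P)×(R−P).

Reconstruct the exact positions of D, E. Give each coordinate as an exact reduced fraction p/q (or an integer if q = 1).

1. D_x = -20/3  [D is the centroid of △ACB]
2. D_y = -7/3  [D is the centroid of △ACB]
   → D = (-20/3, -7/3)
3. E_x = -38/3  [CB ∥ ED ∩ BD ∥ CE]
4. E_y = -10/3  [CB ∥ ED ∩ BD ∥ CE]
   → E = (-38/3, -10/3)

D = (-20/3, -7/3)
E = (-38/3, -10/3)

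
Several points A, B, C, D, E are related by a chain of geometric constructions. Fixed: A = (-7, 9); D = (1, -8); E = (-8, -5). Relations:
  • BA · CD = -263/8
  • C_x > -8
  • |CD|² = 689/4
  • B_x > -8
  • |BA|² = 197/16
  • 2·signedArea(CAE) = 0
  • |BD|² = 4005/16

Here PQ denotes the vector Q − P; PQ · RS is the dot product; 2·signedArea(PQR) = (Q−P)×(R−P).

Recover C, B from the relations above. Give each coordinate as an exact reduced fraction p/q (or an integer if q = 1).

B = (-29/4, 11/2)
C = (-15/2, 2)

1. C_x = -15/2  [line 14·x + -1·y + 107 = 0 ∩ |CD|² = 689/4]
2. C_y = 2  [line 14·x + -1·y + 107 = 0 ∩ |CD|² = 689/4]
   → C = (-15/2, 2)
3. B_x = -29/4  [line -17/2·x + 10·y + -933/8 = 0 ∩ |BD|² = 4005/16]
4. B_y = 11/2  [line -17/2·x + 10·y + -933/8 = 0 ∩ |BD|² = 4005/16]
   → B = (-29/4, 11/2)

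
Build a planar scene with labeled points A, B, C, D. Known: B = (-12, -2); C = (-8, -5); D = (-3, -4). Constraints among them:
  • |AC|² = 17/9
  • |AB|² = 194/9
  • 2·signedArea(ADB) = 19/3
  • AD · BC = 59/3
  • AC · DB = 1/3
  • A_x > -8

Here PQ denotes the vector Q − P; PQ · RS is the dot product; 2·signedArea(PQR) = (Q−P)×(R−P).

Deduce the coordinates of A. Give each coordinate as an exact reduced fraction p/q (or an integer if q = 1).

A = (-23/3, -11/3)

1. A_x = -23/3  [2·signedArea(ADB) = 19/3 ∩ AC · DB = 1/3]
2. A_y = -11/3  [2·signedArea(ADB) = 19/3 ∩ AC · DB = 1/3]
   → A = (-23/3, -11/3)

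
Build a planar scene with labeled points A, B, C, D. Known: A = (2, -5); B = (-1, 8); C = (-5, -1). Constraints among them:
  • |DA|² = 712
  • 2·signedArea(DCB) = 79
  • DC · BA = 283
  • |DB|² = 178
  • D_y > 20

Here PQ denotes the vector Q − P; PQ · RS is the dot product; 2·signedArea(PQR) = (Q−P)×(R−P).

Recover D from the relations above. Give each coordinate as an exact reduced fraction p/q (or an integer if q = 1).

D = (-4, 21)

1. D_x = -4  [DC · BA = 283 ∩ 2·signedArea(DCB) = 79]
2. D_y = 21  [DC · BA = 283 ∩ 2·signedArea(DCB) = 79]
   → D = (-4, 21)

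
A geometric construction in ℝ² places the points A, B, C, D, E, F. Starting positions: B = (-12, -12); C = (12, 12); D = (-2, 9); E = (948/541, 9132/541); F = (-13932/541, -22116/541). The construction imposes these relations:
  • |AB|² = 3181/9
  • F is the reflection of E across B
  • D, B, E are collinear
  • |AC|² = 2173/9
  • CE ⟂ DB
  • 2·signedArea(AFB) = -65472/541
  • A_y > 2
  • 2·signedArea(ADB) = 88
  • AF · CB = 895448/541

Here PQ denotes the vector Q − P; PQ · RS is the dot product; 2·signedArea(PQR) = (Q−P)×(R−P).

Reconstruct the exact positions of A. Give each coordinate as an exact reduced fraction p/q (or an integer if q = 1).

1. A_x = -2/3  [2·signedArea(AFB) = -65472/541 ∩ AF · CB = 895448/541]
2. A_y = 3  [2·signedArea(AFB) = -65472/541 ∩ AF · CB = 895448/541]
   → A = (-2/3, 3)

A = (-2/3, 3)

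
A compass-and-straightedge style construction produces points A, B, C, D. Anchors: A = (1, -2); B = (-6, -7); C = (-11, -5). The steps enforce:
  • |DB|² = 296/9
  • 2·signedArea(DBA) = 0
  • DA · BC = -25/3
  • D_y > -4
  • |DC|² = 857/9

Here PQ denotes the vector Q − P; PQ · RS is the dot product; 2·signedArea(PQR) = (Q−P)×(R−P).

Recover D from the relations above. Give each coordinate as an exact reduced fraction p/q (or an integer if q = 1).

D = (-4/3, -11/3)

1. D_x = -4/3  [2·signedArea(DBA) = 0 ∩ DA · BC = -25/3]
2. D_y = -11/3  [2·signedArea(DBA) = 0 ∩ DA · BC = -25/3]
   → D = (-4/3, -11/3)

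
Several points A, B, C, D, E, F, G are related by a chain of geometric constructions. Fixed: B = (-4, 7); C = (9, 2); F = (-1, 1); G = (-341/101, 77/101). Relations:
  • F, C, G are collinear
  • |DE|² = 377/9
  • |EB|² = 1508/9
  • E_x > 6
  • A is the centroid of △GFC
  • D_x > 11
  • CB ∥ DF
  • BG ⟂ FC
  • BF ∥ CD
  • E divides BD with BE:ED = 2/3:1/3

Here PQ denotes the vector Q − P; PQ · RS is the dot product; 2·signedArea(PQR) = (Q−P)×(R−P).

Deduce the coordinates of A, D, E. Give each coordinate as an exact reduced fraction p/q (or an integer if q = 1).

1. A_x = 467/303  [A is the centroid of △GFC]
2. A_y = 380/303  [A is the centroid of △GFC]
   → A = (467/303, 380/303)
3. D_x = 12  [CB ∥ DF ∩ BF ∥ CD]
4. D_y = -4  [CB ∥ DF ∩ BF ∥ CD]
   → D = (12, -4)
5. E_x = 20/3  [E divides BD with BE:ED = 2/3:1/3]
6. E_y = -1/3  [E divides BD with BE:ED = 2/3:1/3]
   → E = (20/3, -1/3)

A = (467/303, 380/303)
D = (12, -4)
E = (20/3, -1/3)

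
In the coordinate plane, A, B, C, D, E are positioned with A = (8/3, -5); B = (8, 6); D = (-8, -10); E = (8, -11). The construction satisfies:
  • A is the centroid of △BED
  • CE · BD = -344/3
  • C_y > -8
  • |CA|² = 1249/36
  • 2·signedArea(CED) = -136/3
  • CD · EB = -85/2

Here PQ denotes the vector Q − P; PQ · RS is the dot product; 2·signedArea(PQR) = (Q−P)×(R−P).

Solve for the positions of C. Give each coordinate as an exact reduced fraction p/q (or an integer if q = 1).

1. C_x = -8/3  [2·signedArea(CED) = -136/3 ∩ CE · BD = -344/3]
2. C_y = -15/2  [2·signedArea(CED) = -136/3 ∩ CE · BD = -344/3]
   → C = (-8/3, -15/2)

C = (-8/3, -15/2)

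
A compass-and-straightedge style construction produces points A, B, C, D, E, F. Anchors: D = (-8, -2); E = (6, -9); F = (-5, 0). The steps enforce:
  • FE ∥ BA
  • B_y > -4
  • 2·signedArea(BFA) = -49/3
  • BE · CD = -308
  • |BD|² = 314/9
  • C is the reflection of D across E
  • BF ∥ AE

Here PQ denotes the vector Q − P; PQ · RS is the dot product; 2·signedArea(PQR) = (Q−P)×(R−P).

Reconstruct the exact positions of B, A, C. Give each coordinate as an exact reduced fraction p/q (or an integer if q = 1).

1. C_x = 20  [C is the reflection of D across E]
2. C_y = -16  [C is the reflection of D across E]
   → C = (20, -16)
3. B_x = -7/3  [line 28·x + -14·y + 14 = 0 ∩ |BD|² = 314/9]
4. B_y = -11/3  [line 28·x + -14·y + 14 = 0 ∩ |BD|² = 314/9]
   → B = (-7/3, -11/3)
5. A_x = 26/3  [2·signedArea(BFA) = -49/3 ∩ FE ∥ BA]
6. A_y = -38/3  [2·signedArea(BFA) = -49/3 ∩ FE ∥ BA]
   → A = (26/3, -38/3)

A = (26/3, -38/3)
B = (-7/3, -11/3)
C = (20, -16)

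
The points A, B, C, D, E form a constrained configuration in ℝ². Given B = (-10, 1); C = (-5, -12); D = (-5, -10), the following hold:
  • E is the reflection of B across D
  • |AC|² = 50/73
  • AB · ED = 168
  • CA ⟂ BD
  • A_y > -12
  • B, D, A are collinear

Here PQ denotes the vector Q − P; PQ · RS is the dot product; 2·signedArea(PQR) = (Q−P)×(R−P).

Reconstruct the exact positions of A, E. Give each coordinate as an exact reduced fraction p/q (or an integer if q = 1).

1. A_x = -310/73  [B, D, A are collinear ∩ CA ⟂ BD]
2. A_y = -851/73  [B, D, A are collinear ∩ CA ⟂ BD]
   → A = (-310/73, -851/73)
3. E_x = 0  [E is the reflection of B across D]
4. E_y = -21  [E is the reflection of B across D]
   → E = (0, -21)

A = (-310/73, -851/73)
E = (0, -21)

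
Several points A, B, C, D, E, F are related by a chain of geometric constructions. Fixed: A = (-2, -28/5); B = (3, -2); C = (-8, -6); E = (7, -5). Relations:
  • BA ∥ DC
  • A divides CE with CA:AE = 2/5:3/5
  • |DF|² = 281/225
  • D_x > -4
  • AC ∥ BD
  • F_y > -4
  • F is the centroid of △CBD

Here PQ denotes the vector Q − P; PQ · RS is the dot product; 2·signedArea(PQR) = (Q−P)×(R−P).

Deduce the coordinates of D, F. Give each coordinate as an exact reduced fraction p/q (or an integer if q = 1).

D = (-3, -12/5)
F = (-8/3, -52/15)

1. D_x = -3  [BA ∥ DC ∩ AC ∥ BD]
2. D_y = -12/5  [BA ∥ DC ∩ AC ∥ BD]
   → D = (-3, -12/5)
3. F_x = -8/3  [F is the centroid of △CBD]
4. F_y = -52/15  [F is the centroid of △CBD]
   → F = (-8/3, -52/15)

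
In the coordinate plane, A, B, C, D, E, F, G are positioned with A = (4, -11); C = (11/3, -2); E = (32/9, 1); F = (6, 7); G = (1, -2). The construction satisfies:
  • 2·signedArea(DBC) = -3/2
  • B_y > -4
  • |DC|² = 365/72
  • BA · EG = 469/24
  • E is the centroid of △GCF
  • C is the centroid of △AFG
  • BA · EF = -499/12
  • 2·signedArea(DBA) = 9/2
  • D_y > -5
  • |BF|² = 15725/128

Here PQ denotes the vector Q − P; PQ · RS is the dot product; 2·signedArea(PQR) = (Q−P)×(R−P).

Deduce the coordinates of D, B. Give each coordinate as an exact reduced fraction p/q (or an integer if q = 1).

1. B_x = 49/16  [BA · EF = -499/12 ∩ BA · EG = 469/24]
2. B_y = -59/16  [BA · EF = -499/12 ∩ BA · EG = 469/24]
   → B = (49/16, -59/16)
3. D_x = 15/4  [2·signedArea(DBA) = 9/2 ∩ 2·signedArea(DBC) = -3/2]
4. D_y = -17/4  [2·signedArea(DBA) = 9/2 ∩ 2·signedArea(DBC) = -3/2]
   → D = (15/4, -17/4)

B = (49/16, -59/16)
D = (15/4, -17/4)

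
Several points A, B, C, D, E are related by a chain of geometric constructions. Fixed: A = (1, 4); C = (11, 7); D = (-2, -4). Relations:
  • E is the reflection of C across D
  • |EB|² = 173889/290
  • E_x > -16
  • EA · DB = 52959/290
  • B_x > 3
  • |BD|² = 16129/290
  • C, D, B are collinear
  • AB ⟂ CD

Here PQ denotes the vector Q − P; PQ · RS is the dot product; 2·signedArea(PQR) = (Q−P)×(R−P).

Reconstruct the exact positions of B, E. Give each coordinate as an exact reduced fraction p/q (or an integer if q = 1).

1. B_x = 1071/290  [C, D, B are collinear ∩ AB ⟂ CD]
2. B_y = 237/290  [C, D, B are collinear ∩ AB ⟂ CD]
   → B = (1071/290, 237/290)
3. E_x = -15  [E is the reflection of C across D]
4. E_y = -15  [E is the reflection of C across D]
   → E = (-15, -15)

B = (1071/290, 237/290)
E = (-15, -15)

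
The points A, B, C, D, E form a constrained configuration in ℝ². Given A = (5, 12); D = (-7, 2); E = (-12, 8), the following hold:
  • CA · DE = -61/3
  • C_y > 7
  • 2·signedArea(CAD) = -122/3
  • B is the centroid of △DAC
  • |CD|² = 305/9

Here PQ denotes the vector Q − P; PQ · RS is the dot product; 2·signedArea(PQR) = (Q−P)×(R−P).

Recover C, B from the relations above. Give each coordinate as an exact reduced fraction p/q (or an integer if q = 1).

1. C_x = -14/3  [line 5·x + -6·y + 202/3 = 0 ∩ |CD|² = 305/9]
2. C_y = 22/3  [line 5·x + -6·y + 202/3 = 0 ∩ |CD|² = 305/9]
   → C = (-14/3, 22/3)
3. B_x = -20/9  [B is the centroid of △DAC]
4. B_y = 64/9  [B is the centroid of △DAC]
   → B = (-20/9, 64/9)

B = (-20/9, 64/9)
C = (-14/3, 22/3)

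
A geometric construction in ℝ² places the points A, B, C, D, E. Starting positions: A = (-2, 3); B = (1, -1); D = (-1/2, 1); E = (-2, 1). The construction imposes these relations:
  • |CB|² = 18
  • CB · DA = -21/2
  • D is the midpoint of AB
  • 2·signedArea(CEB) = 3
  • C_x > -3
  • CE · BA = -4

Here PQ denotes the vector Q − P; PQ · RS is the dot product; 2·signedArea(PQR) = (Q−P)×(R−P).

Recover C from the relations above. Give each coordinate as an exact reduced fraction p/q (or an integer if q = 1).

C = (-2, 2)

1. C_x = -2  [CB · DA = -21/2 ∩ 2·signedArea(CEB) = 3]
2. C_y = 2  [CB · DA = -21/2 ∩ 2·signedArea(CEB) = 3]
   → C = (-2, 2)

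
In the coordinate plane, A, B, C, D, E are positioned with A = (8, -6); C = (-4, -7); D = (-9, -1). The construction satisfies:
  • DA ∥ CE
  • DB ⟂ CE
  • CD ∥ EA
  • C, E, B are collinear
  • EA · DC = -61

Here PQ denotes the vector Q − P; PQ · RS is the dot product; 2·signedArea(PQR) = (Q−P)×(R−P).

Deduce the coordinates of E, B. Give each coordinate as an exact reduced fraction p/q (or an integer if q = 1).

1. E_x = 13  [CD ∥ EA ∩ DA ∥ CE]
2. E_y = -12  [CD ∥ EA ∩ DA ∥ CE]
   → E = (13, -12)
3. B_x = -3211/314  [C, E, B are collinear ∩ DB ⟂ CE]
4. B_y = -1623/314  [C, E, B are collinear ∩ DB ⟂ CE]
   → B = (-3211/314, -1623/314)

B = (-3211/314, -1623/314)
E = (13, -12)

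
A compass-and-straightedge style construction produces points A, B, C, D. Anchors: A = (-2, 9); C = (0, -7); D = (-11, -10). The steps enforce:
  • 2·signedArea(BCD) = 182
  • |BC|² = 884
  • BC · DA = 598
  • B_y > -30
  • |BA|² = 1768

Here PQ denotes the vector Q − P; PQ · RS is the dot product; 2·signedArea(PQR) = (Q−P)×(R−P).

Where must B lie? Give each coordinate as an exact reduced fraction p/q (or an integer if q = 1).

1. B_x = -20  [BC · DA = 598 ∩ 2·signedArea(BCD) = 182]
2. B_y = -29  [BC · DA = 598 ∩ 2·signedArea(BCD) = 182]
   → B = (-20, -29)

B = (-20, -29)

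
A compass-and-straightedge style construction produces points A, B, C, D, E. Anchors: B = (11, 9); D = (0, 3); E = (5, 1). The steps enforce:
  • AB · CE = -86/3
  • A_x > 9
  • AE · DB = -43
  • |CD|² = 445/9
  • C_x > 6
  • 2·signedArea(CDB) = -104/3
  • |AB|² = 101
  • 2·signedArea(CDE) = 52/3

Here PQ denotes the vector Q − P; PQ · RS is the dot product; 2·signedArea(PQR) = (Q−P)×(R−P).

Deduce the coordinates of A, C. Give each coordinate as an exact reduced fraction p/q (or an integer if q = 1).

1. A_x = 10  [line -11·x + -6·y + 104 = 0 ∩ |AB|² = 101]
2. A_y = -1  [line -11·x + -6·y + 104 = 0 ∩ |AB|² = 101]
   → A = (10, -1)
3. C_x = 7  [AB · CE = -86/3 ∩ 2·signedArea(CDE) = 52/3]
4. C_y = 11/3  [AB · CE = -86/3 ∩ 2·signedArea(CDE) = 52/3]
   → C = (7, 11/3)

A = (10, -1)
C = (7, 11/3)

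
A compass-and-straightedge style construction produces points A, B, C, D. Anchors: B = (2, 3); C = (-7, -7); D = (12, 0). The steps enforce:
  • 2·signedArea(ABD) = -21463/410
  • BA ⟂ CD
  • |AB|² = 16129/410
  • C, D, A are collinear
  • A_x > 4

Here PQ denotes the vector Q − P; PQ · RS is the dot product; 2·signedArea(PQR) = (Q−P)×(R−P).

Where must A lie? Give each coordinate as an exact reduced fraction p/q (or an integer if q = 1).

1. A_x = 1709/410  [C, D, A are collinear ∩ BA ⟂ CD]
2. A_y = -1183/410  [C, D, A are collinear ∩ BA ⟂ CD]
   → A = (1709/410, -1183/410)

A = (1709/410, -1183/410)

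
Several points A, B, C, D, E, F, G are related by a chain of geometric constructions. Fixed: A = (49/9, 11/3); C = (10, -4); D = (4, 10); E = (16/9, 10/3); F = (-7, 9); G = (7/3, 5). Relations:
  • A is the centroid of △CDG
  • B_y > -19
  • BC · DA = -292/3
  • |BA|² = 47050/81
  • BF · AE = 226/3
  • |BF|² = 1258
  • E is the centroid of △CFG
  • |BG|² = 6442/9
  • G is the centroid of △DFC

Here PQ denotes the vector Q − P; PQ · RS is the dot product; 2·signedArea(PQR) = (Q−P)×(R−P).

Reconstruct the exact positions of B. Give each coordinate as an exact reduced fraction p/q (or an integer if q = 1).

B = (16, -18)

1. B_x = 16  [BC · DA = -292/3 ∩ BF · AE = 226/3]
2. B_y = -18  [BC · DA = -292/3 ∩ BF · AE = 226/3]
   → B = (16, -18)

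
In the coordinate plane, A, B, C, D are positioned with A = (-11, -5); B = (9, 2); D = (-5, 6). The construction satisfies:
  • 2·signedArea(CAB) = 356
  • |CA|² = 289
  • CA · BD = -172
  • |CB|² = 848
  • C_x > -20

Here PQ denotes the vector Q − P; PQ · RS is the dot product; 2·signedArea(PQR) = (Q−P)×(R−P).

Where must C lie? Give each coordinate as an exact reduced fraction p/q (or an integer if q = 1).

1. C_x = -19  [2·signedArea(CAB) = 356 ∩ CA · BD = -172]
2. C_y = 10  [2·signedArea(CAB) = 356 ∩ CA · BD = -172]
   → C = (-19, 10)

C = (-19, 10)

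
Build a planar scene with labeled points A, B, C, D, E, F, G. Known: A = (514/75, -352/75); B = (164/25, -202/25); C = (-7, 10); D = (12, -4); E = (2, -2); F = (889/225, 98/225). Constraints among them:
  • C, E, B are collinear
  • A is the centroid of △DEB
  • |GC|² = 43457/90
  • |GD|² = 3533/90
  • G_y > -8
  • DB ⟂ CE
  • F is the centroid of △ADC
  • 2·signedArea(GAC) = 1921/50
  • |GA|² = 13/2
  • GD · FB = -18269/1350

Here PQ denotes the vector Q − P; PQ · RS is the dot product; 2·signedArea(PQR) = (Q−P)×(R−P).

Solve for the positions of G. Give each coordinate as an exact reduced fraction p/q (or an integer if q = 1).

G = (199/30, -217/30)

1. G_x = 199/30  [GD · FB = -18269/1350 ∩ 2·signedArea(GAC) = 1921/50]
2. G_y = -217/30  [GD · FB = -18269/1350 ∩ 2·signedArea(GAC) = 1921/50]
   → G = (199/30, -217/30)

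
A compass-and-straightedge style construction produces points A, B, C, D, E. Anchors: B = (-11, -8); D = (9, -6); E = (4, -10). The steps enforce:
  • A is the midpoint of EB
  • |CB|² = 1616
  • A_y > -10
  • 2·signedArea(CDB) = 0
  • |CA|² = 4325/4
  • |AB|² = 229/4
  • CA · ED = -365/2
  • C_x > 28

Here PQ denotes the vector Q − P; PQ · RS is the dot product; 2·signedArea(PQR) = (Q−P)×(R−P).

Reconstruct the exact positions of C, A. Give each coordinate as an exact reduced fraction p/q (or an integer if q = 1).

A = (-7/2, -9)
C = (29, -4)

1. C_x = 29  [line 2·x + -20·y + -138 = 0 ∩ |CB|² = 1616]
2. C_y = -4  [line 2·x + -20·y + -138 = 0 ∩ |CB|² = 1616]
   → C = (29, -4)
3. A_x = -7/2  [A is the midpoint of EB]
4. A_y = -9  [A is the midpoint of EB]
   → A = (-7/2, -9)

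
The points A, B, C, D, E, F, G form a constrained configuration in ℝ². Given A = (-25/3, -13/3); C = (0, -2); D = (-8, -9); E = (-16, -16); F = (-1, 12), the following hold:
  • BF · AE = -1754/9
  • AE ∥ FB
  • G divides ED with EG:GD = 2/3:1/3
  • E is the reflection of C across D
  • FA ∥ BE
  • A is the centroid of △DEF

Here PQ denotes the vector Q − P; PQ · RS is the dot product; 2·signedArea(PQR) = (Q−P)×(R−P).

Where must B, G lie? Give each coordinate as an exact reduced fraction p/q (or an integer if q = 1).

B = (-26/3, 1/3)
G = (-32/3, -34/3)

1. B_x = -26/3  [FA ∥ BE ∩ AE ∥ FB]
2. B_y = 1/3  [FA ∥ BE ∩ AE ∥ FB]
   → B = (-26/3, 1/3)
3. G_x = -32/3  [G divides ED with EG:GD = 2/3:1/3]
4. G_y = -34/3  [G divides ED with EG:GD = 2/3:1/3]
   → G = (-32/3, -34/3)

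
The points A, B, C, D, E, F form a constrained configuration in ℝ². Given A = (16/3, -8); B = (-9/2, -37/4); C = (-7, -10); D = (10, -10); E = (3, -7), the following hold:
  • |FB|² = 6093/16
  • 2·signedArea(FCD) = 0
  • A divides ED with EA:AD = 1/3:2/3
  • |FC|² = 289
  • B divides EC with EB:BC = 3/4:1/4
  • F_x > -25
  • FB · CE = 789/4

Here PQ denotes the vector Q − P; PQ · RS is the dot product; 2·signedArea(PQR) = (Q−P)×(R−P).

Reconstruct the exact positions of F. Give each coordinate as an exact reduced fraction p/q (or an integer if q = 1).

F = (-24, -10)

1. F_x = -24  [2·signedArea(FCD) = 0 ∩ FB · CE = 789/4]
2. F_y = -10  [2·signedArea(FCD) = 0 ∩ FB · CE = 789/4]
   → F = (-24, -10)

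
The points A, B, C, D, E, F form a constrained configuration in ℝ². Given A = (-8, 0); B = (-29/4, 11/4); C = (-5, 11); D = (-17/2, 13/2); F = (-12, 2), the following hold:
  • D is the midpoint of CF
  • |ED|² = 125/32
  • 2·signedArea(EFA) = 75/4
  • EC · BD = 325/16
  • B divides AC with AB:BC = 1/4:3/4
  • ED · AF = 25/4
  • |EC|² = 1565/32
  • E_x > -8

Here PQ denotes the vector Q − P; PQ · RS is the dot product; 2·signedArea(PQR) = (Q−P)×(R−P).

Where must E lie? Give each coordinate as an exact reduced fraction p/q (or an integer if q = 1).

1. E_x = -63/8  [EC · BD = 325/16 ∩ ED · AF = 25/4]
2. E_y = 37/8  [EC · BD = 325/16 ∩ ED · AF = 25/4]
   → E = (-63/8, 37/8)

E = (-63/8, 37/8)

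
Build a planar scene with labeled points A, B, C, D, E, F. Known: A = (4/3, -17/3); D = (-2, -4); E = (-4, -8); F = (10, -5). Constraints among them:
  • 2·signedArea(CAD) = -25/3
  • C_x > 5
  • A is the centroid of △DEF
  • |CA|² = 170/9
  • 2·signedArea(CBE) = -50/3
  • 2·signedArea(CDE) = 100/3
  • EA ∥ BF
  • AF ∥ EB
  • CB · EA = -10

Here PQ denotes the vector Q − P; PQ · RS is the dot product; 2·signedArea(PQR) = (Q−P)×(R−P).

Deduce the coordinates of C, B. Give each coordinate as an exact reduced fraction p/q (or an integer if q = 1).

1. C_x = 17/3  [2·signedArea(CDE) = 100/3 ∩ 2·signedArea(CAD) = -25/3]
2. C_y = -16/3  [2·signedArea(CDE) = 100/3 ∩ 2·signedArea(CAD) = -25/3]
   → C = (17/3, -16/3)
3. B_x = 14/3  [EA ∥ BF ∩ AF ∥ EB]
4. B_y = -22/3  [EA ∥ BF ∩ AF ∥ EB]
   → B = (14/3, -22/3)

B = (14/3, -22/3)
C = (17/3, -16/3)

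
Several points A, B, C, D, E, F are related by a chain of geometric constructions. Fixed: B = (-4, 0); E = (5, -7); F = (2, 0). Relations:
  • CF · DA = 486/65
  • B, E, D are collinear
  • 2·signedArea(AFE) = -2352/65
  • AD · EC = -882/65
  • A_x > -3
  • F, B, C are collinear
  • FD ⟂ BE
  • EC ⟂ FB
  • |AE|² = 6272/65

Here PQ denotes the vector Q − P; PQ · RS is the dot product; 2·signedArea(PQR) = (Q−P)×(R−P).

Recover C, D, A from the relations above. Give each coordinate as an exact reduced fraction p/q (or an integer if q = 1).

A = (-179/65, -63/65)
C = (5, 0)
D = (-17/65, -189/65)

1. C_x = 5  [F, B, C are collinear ∩ EC ⟂ FB]
2. C_y = 0  [F, B, C are collinear ∩ EC ⟂ FB]
   → C = (5, 0)
3. D_x = -17/65  [B, E, D are collinear ∩ FD ⟂ BE]
4. D_y = -189/65  [B, E, D are collinear ∩ FD ⟂ BE]
   → D = (-17/65, -189/65)
5. A_x = -179/65  [2·signedArea(AFE) = -2352/65 ∩ CF · DA = 486/65]
6. A_y = -63/65  [2·signedArea(AFE) = -2352/65 ∩ CF · DA = 486/65]
   → A = (-179/65, -63/65)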